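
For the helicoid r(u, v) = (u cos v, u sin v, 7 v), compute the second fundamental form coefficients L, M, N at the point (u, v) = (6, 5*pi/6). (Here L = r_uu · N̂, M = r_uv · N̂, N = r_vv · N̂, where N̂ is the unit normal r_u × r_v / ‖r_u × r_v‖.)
L = 0;  M = -7*sqrt(85)/85;  N = 0

Compute the unit normal N̂(u, v) = (7*sin(v)/sqrt(u^2 + 49), -7*cos(v)/sqrt(u^2 + 49), u/sqrt(u^2 + 49)), and the second partials r_uu, r_uv, r_vv. Take dot products:
  L(u, v) = r_uu · N̂ = 0,
  M(u, v) = r_uv · N̂ = -7/sqrt(u^2 + 49),
  N(u, v) = r_vv · N̂ = 0.
Evaluating at (u, v) = (6, 5*pi/6):
  L = 0, M = -7*sqrt(85)/85, N = 0.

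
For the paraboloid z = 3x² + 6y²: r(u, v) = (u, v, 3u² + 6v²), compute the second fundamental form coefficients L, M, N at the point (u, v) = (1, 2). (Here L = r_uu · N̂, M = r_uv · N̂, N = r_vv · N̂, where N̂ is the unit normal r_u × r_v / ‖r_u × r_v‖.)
L = 6*sqrt(613)/613;  M = 0;  N = 12*sqrt(613)/613

Compute the unit normal N̂(u, v) = (-6*u/sqrt(36*u^2 + 144*v^2 + 1), -12*v/sqrt(36*u^2 + 144*v^2 + 1), 1/sqrt(36*u^2 + 144*v^2 + 1)), and the second partials r_uu, r_uv, r_vv. Take dot products:
  L(u, v) = r_uu · N̂ = 6/sqrt(36*u^2 + 144*v^2 + 1),
  M(u, v) = r_uv · N̂ = 0,
  N(u, v) = r_vv · N̂ = 12/sqrt(36*u^2 + 144*v^2 + 1).
Evaluating at (u, v) = (1, 2):
  L = 6*sqrt(613)/613, M = 0, N = 12*sqrt(613)/613.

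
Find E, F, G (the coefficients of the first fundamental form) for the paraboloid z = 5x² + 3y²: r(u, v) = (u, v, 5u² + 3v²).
E = 100*u^2 + 1;  F = 60*u*v;  G = 36*v^2 + 1

Compute partials: r_u = (1, 0, 10*u), r_v = (0, 1, 6*v). Then
  E = r_u · r_u = 100*u^2 + 1,
  F = r_u · r_v = 60*u*v,
  G = r_v · r_v = 36*v^2 + 1.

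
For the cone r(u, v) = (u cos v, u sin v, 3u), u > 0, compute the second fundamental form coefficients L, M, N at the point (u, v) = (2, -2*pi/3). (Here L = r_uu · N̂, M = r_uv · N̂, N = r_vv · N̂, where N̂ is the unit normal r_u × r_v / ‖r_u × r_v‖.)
L = 0;  M = 0;  N = 3*sqrt(10)/5

Compute the unit normal N̂(u, v) = (-3*sqrt(10)*u*cos(v)/(10*Abs(u)), -3*sqrt(10)*u*sin(v)/(10*Abs(u)), sqrt(10)*u/(10*Abs(u))), and the second partials r_uu, r_uv, r_vv. Take dot products:
  L(u, v) = r_uu · N̂ = 0,
  M(u, v) = r_uv · N̂ = 0,
  N(u, v) = r_vv · N̂ = 3*sqrt(10)*u^2/(10*Abs(u)).
Evaluating at (u, v) = (2, -2*pi/3):
  L = 0, M = 0, N = 3*sqrt(10)/5.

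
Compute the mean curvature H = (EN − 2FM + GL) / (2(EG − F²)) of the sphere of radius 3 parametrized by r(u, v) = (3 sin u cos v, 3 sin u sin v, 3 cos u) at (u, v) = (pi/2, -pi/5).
H = -1/3

With E = 9, F = 0, G = 9*sin(u)^2, L = -3*sin(u)/Abs(sin(u)), M = 0, N = -3*sin(u)^3/Abs(sin(u)), assemble
  H = (EN − 2FM + GL) / (2(EG − F²)) = -sin(u)/(3*Abs(sin(u))).
At (u, v) = (pi/2, -pi/5): H = -1/3.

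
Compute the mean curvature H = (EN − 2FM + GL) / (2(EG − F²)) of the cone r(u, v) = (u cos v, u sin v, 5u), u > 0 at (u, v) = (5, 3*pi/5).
H = sqrt(26)/52

With E = 26, F = 0, G = u^2, L = 0, M = 0, N = 5*sqrt(26)*u^2/(26*Abs(u)), assemble
  H = (EN − 2FM + GL) / (2(EG − F²)) = 5*sqrt(26)/(52*Abs(u)).
At (u, v) = (5, 3*pi/5): H = sqrt(26)/52.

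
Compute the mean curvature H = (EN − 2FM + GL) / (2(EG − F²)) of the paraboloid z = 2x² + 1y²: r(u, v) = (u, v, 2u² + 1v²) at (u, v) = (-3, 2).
H = 179*sqrt(161)/25921

With E = 16*u^2 + 1, F = 8*u*v, G = 4*v^2 + 1, L = 4/sqrt(16*u^2 + 4*v^2 + 1), M = 0, N = 2/sqrt(16*u^2 + 4*v^2 + 1), assemble
  H = (EN − 2FM + GL) / (2(EG − F²)) = (16*u^2 + 8*v^2 + 3)/(16*u^2 + 4*v^2 + 1)^(3/2).
At (u, v) = (-3, 2): H = 179*sqrt(161)/25921.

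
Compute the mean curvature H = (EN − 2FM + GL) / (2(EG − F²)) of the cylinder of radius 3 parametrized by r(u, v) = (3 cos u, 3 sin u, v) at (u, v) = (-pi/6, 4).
H = -1/6

With E = 9, F = 0, G = 1, L = -3, M = 0, N = 0, assemble
  H = (EN − 2FM + GL) / (2(EG − F²)) = -1/6.
At (u, v) = (-pi/6, 4): H = -1/6.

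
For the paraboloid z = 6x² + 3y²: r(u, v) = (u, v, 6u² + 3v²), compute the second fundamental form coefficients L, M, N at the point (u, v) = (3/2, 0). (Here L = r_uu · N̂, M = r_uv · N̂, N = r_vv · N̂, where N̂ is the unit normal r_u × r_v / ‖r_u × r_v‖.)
L = 12*sqrt(13)/65;  M = 0;  N = 6*sqrt(13)/65

Compute the unit normal N̂(u, v) = (-12*u/sqrt(144*u^2 + 36*v^2 + 1), -6*v/sqrt(144*u^2 + 36*v^2 + 1), 1/sqrt(144*u^2 + 36*v^2 + 1)), and the second partials r_uu, r_uv, r_vv. Take dot products:
  L(u, v) = r_uu · N̂ = 12/sqrt(144*u^2 + 36*v^2 + 1),
  M(u, v) = r_uv · N̂ = 0,
  N(u, v) = r_vv · N̂ = 6/sqrt(144*u^2 + 36*v^2 + 1).
Evaluating at (u, v) = (3/2, 0):
  L = 12*sqrt(13)/65, M = 0, N = 6*sqrt(13)/65.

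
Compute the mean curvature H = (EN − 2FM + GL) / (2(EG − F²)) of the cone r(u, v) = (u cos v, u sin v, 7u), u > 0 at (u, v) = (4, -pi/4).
H = 7*sqrt(2)/80

With E = 50, F = 0, G = u^2, L = 0, M = 0, N = 7*sqrt(2)*u^2/(10*Abs(u)), assemble
  H = (EN − 2FM + GL) / (2(EG − F²)) = 7*sqrt(2)/(20*Abs(u)).
At (u, v) = (4, -pi/4): H = 7*sqrt(2)/80.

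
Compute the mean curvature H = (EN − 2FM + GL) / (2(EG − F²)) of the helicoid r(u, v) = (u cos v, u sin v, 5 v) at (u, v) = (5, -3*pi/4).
H = 0

With E = 1, F = 0, G = u^2 + 25, L = 0, M = -5/sqrt(u^2 + 25), N = 0, assemble
  H = (EN − 2FM + GL) / (2(EG − F²)) = 0.
At (u, v) = (5, -3*pi/4): H = 0.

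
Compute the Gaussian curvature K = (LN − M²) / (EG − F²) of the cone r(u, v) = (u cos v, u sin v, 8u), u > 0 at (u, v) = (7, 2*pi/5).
K = 0

Coefficients of the first fundamental form: E = 65, F = 0, G = u^2.
Coefficients of the second fundamental form: L = 0, M = 0, N = 8*sqrt(65)*u^2/(65*Abs(u)).
Assemble K = (LN − M²)/(EG − F²) = 0. At (u, v) = (7, 2*pi/5): K = 0.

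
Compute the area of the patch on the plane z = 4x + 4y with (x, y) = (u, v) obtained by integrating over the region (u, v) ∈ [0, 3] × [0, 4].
Area = 12*sqrt(33)

Area = ∫∫ √(EG − F²) du dv with √(EG − F²) = sqrt(33). Integrating over [0, 3] × [0, 4] gives 12*sqrt(33).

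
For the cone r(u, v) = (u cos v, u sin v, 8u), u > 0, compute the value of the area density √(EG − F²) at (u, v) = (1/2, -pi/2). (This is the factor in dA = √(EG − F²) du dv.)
√(EG − F²)|_{(1/2, -pi/2)} = sqrt(65)/2

E = 65, F = 0, G = u^2, so EG − F² = 65*u^2. Taking the positive square root: √(EG − F²) = sqrt(65)*Abs(u). At (u, v) = (1/2, -pi/2): sqrt(65)/2.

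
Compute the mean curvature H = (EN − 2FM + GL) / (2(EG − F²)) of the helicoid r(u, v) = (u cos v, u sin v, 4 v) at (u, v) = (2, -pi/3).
H = 0

With E = 1, F = 0, G = u^2 + 16, L = 0, M = -4/sqrt(u^2 + 16), N = 0, assemble
  H = (EN − 2FM + GL) / (2(EG − F²)) = 0.
At (u, v) = (2, -pi/3): H = 0.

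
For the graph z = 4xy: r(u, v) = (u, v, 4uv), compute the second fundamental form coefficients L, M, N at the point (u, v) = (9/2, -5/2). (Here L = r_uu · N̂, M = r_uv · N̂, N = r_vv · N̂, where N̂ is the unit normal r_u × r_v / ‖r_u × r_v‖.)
L = 0;  M = 4*sqrt(17)/85;  N = 0

Compute the unit normal N̂(u, v) = (-4*v/sqrt(16*u^2 + 16*v^2 + 1), -4*u/sqrt(16*u^2 + 16*v^2 + 1), 1/sqrt(16*u^2 + 16*v^2 + 1)), and the second partials r_uu, r_uv, r_vv. Take dot products:
  L(u, v) = r_uu · N̂ = 0,
  M(u, v) = r_uv · N̂ = 4/sqrt(16*u^2 + 16*v^2 + 1),
  N(u, v) = r_vv · N̂ = 0.
Evaluating at (u, v) = (9/2, -5/2):
  L = 0, M = 4*sqrt(17)/85, N = 0.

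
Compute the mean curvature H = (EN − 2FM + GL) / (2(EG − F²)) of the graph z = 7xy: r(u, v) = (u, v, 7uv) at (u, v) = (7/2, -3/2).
H = 7203*sqrt(2846)/4049858

With E = 49*v^2 + 1, F = 49*u*v, G = 49*u^2 + 1, L = 0, M = 7/sqrt(49*u^2 + 49*v^2 + 1), N = 0, assemble
  H = (EN − 2FM + GL) / (2(EG − F²)) = -343*u*v/(49*u^2 + 49*v^2 + 1)^(3/2).
At (u, v) = (7/2, -3/2): H = 7203*sqrt(2846)/4049858.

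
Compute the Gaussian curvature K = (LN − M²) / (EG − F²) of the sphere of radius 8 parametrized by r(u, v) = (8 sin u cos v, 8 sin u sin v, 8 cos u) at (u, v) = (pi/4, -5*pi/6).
K = 1/64

Coefficients of the first fundamental form: E = 64, F = 0, G = 64*sin(u)^2.
Coefficients of the second fundamental form: L = -8*sin(u)/Abs(sin(u)), M = 0, N = -8*sin(u)^3/Abs(sin(u)).
Assemble K = (LN − M²)/(EG − F²) = 1/64. At (u, v) = (pi/4, -5*pi/6): K = 1/64.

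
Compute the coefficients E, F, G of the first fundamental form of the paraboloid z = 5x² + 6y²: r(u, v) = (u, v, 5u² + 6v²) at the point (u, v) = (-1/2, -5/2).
E = 26;  F = 150;  G = 901

Partials: r_u = (1, 0, 10*u), r_v = (0, 1, 12*v). As functions of (u, v):
  E = r_u · r_u = 100*u^2 + 1,
  F = r_u · r_v = 120*u*v,
  G = r_v · r_v = 144*v^2 + 1.
Evaluating at (u, v) = (-1/2, -5/2): E = 26, F = 150, G = 901.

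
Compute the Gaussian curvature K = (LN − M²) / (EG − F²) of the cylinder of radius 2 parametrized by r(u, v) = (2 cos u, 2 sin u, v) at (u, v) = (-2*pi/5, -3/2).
K = 0

Coefficients of the first fundamental form: E = 4, F = 0, G = 1.
Coefficients of the second fundamental form: L = -2, M = 0, N = 0.
Assemble K = (LN − M²)/(EG − F²) = 0. At (u, v) = (-2*pi/5, -3/2): K = 0.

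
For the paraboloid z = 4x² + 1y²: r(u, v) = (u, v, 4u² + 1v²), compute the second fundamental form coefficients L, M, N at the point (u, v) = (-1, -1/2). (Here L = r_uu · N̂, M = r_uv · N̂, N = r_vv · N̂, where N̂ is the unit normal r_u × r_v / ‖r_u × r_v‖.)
L = 4*sqrt(66)/33;  M = 0;  N = sqrt(66)/33

Compute the unit normal N̂(u, v) = (-8*u/sqrt(64*u^2 + 4*v^2 + 1), -2*v/sqrt(64*u^2 + 4*v^2 + 1), 1/sqrt(64*u^2 + 4*v^2 + 1)), and the second partials r_uu, r_uv, r_vv. Take dot products:
  L(u, v) = r_uu · N̂ = 8/sqrt(64*u^2 + 4*v^2 + 1),
  M(u, v) = r_uv · N̂ = 0,
  N(u, v) = r_vv · N̂ = 2/sqrt(64*u^2 + 4*v^2 + 1).
Evaluating at (u, v) = (-1, -1/2):
  L = 4*sqrt(66)/33, M = 0, N = sqrt(66)/33.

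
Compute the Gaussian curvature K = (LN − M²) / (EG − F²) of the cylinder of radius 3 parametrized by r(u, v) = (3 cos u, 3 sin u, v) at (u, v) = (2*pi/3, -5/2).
K = 0

Coefficients of the first fundamental form: E = 9, F = 0, G = 1.
Coefficients of the second fundamental form: L = -3, M = 0, N = 0.
Assemble K = (LN − M²)/(EG − F²) = 0. At (u, v) = (2*pi/3, -5/2): K = 0.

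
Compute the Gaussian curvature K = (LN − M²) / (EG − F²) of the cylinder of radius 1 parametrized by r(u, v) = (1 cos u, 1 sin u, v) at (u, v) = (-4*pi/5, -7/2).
K = 0

Coefficients of the first fundamental form: E = 1, F = 0, G = 1.
Coefficients of the second fundamental form: L = -1, M = 0, N = 0.
Assemble K = (LN − M²)/(EG − F²) = 0. At (u, v) = (-4*pi/5, -7/2): K = 0.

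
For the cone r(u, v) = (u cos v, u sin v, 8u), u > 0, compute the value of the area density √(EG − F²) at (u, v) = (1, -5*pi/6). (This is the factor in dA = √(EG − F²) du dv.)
√(EG − F²)|_{(1, -5*pi/6)} = sqrt(65)

E = 65, F = 0, G = u^2, so EG − F² = 65*u^2. Taking the positive square root: √(EG − F²) = sqrt(65)*Abs(u). At (u, v) = (1, -5*pi/6): sqrt(65).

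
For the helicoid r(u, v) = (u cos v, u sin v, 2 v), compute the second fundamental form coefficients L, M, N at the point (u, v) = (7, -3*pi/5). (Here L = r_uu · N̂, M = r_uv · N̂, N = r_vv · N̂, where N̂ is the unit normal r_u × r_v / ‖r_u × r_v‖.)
L = 0;  M = -2*sqrt(53)/53;  N = 0

Compute the unit normal N̂(u, v) = (2*sin(v)/sqrt(u^2 + 4), -2*cos(v)/sqrt(u^2 + 4), u/sqrt(u^2 + 4)), and the second partials r_uu, r_uv, r_vv. Take dot products:
  L(u, v) = r_uu · N̂ = 0,
  M(u, v) = r_uv · N̂ = -2/sqrt(u^2 + 4),
  N(u, v) = r_vv · N̂ = 0.
Evaluating at (u, v) = (7, -3*pi/5):
  L = 0, M = -2*sqrt(53)/53, N = 0.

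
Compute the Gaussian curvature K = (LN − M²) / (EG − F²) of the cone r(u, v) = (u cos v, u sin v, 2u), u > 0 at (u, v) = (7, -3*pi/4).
K = 0

Coefficients of the first fundamental form: E = 5, F = 0, G = u^2.
Coefficients of the second fundamental form: L = 0, M = 0, N = 2*sqrt(5)*u^2/(5*Abs(u)).
Assemble K = (LN − M²)/(EG − F²) = 0. At (u, v) = (7, -3*pi/4): K = 0.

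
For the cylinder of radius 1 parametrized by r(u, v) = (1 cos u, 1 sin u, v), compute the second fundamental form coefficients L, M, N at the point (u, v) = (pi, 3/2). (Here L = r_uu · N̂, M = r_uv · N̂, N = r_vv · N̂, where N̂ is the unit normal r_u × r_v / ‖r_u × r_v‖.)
L = -1;  M = 0;  N = 0

Compute the unit normal N̂(u, v) = (cos(u), sin(u), 0), and the second partials r_uu, r_uv, r_vv. Take dot products:
  L(u, v) = r_uu · N̂ = -1,
  M(u, v) = r_uv · N̂ = 0,
  N(u, v) = r_vv · N̂ = 0.
Evaluating at (u, v) = (pi, 3/2):
  L = -1, M = 0, N = 0.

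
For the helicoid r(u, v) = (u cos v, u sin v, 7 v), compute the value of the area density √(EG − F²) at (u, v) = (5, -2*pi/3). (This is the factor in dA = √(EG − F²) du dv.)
√(EG − F²)|_{(5, -2*pi/3)} = sqrt(74)

E = 1, F = 0, G = u^2 + 49, so EG − F² = u^2 + 49. Taking the positive square root: √(EG − F²) = sqrt(u^2 + 49). At (u, v) = (5, -2*pi/3): sqrt(74).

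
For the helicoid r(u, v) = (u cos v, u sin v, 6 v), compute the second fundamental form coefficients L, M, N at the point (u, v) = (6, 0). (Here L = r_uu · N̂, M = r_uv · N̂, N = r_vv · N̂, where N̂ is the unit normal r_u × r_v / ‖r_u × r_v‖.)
L = 0;  M = -sqrt(2)/2;  N = 0

Compute the unit normal N̂(u, v) = (6*sin(v)/sqrt(u^2 + 36), -6*cos(v)/sqrt(u^2 + 36), u/sqrt(u^2 + 36)), and the second partials r_uu, r_uv, r_vv. Take dot products:
  L(u, v) = r_uu · N̂ = 0,
  M(u, v) = r_uv · N̂ = -6/sqrt(u^2 + 36),
  N(u, v) = r_vv · N̂ = 0.
Evaluating at (u, v) = (6, 0):
  L = 0, M = -sqrt(2)/2, N = 0.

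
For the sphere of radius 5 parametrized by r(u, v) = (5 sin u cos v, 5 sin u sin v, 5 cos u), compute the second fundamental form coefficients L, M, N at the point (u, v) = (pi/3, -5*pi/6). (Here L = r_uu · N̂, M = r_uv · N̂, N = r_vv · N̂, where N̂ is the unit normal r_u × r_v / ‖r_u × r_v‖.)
L = -5;  M = 0;  N = -15/4

Compute the unit normal N̂(u, v) = (sin(u)^2*cos(v)/Abs(sin(u)), sin(u)^2*sin(v)/Abs(sin(u)), sin(2*u)/(2*Abs(sin(u)))), and the second partials r_uu, r_uv, r_vv. Take dot products:
  L(u, v) = r_uu · N̂ = -5*sin(u)/Abs(sin(u)),
  M(u, v) = r_uv · N̂ = 0,
  N(u, v) = r_vv · N̂ = -5*sin(u)^3/Abs(sin(u)).
Evaluating at (u, v) = (pi/3, -5*pi/6):
  L = -5, M = 0, N = -15/4.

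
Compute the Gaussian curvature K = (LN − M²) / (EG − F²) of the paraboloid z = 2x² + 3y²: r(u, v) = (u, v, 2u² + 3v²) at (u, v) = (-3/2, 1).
K = 24/5329

Coefficients of the first fundamental form: E = 16*u^2 + 1, F = 24*u*v, G = 36*v^2 + 1.
Coefficients of the second fundamental form: L = 4/sqrt(16*u^2 + 36*v^2 + 1), M = 0, N = 6/sqrt(16*u^2 + 36*v^2 + 1).
Assemble K = (LN − M²)/(EG − F²) = 24/(256*u^4 + 1152*u^2*v^2 + 32*u^2 + 1296*v^4 + 72*v^2 + 1). At (u, v) = (-3/2, 1): K = 24/5329.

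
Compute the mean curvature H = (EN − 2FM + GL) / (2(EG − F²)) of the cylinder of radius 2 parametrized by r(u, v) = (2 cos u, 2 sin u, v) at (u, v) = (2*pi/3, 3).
H = -1/4

With E = 4, F = 0, G = 1, L = -2, M = 0, N = 0, assemble
  H = (EN − 2FM + GL) / (2(EG − F²)) = -1/4.
At (u, v) = (2*pi/3, 3): H = -1/4.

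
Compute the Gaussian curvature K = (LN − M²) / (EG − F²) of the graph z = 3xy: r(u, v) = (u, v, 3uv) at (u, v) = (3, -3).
K = -9/26569

Coefficients of the first fundamental form: E = 9*v^2 + 1, F = 9*u*v, G = 9*u^2 + 1.
Coefficients of the second fundamental form: L = 0, M = 3/sqrt(9*u^2 + 9*v^2 + 1), N = 0.
Assemble K = (LN − M²)/(EG − F²) = -9/(81*u^4 + 162*u^2*v^2 + 18*u^2 + 81*v^4 + 18*v^2 + 1). At (u, v) = (3, -3): K = -9/26569.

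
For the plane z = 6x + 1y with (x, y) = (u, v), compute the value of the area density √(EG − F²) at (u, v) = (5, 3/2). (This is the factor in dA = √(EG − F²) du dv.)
√(EG − F²)|_{(5, 3/2)} = sqrt(38)

E = 37, F = 6, G = 2, so EG − F² = 38. Taking the positive square root: √(EG − F²) = sqrt(38). At (u, v) = (5, 3/2): sqrt(38).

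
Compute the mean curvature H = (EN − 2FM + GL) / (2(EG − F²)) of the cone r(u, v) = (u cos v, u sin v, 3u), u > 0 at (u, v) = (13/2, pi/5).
H = 3*sqrt(10)/130

With E = 10, F = 0, G = u^2, L = 0, M = 0, N = 3*sqrt(10)*u^2/(10*Abs(u)), assemble
  H = (EN − 2FM + GL) / (2(EG − F²)) = 3*sqrt(10)/(20*Abs(u)).
At (u, v) = (13/2, pi/5): H = 3*sqrt(10)/130.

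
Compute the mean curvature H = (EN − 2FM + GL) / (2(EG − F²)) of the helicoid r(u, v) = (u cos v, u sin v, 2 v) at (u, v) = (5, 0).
H = 0

With E = 1, F = 0, G = u^2 + 4, L = 0, M = -2/sqrt(u^2 + 4), N = 0, assemble
  H = (EN − 2FM + GL) / (2(EG − F²)) = 0.
At (u, v) = (5, 0): H = 0.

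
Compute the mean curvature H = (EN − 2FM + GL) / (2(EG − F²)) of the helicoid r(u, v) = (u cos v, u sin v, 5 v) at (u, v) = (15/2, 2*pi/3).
H = 0

With E = 1, F = 0, G = u^2 + 25, L = 0, M = -5/sqrt(u^2 + 25), N = 0, assemble
  H = (EN − 2FM + GL) / (2(EG − F²)) = 0.
At (u, v) = (15/2, 2*pi/3): H = 0.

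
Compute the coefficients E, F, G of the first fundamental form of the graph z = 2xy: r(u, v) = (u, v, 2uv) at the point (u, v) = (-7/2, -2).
E = 17;  F = 28;  G = 50

Partials: r_u = (1, 0, 2*v), r_v = (0, 1, 2*u). As functions of (u, v):
  E = r_u · r_u = 4*v^2 + 1,
  F = r_u · r_v = 4*u*v,
  G = r_v · r_v = 4*u^2 + 1.
Evaluating at (u, v) = (-7/2, -2): E = 17, F = 28, G = 50.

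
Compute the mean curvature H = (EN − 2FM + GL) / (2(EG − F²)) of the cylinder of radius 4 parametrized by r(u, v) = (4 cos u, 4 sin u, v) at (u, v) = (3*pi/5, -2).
H = -1/8

With E = 16, F = 0, G = 1, L = -4, M = 0, N = 0, assemble
  H = (EN − 2FM + GL) / (2(EG − F²)) = -1/8.
At (u, v) = (3*pi/5, -2): H = -1/8.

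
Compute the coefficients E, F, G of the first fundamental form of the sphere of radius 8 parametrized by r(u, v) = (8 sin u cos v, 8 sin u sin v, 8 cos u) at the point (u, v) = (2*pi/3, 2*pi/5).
E = 64;  F = 0;  G = 48

Partials: r_u = (8*cos(u)*cos(v), 8*sin(v)*cos(u), -8*sin(u)), r_v = (-8*sin(u)*sin(v), 8*sin(u)*cos(v), 0). As functions of (u, v):
  E = r_u · r_u = 64,
  F = r_u · r_v = 0,
  G = r_v · r_v = 64*sin(u)^2.
Evaluating at (u, v) = (2*pi/3, 2*pi/5): E = 64, F = 0, G = 48.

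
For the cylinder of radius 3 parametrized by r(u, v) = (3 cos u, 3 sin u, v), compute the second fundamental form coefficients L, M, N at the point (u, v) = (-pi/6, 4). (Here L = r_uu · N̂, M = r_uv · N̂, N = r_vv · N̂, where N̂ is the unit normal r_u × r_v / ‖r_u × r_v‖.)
L = -3;  M = 0;  N = 0

Compute the unit normal N̂(u, v) = (cos(u), sin(u), 0), and the second partials r_uu, r_uv, r_vv. Take dot products:
  L(u, v) = r_uu · N̂ = -3,
  M(u, v) = r_uv · N̂ = 0,
  N(u, v) = r_vv · N̂ = 0.
Evaluating at (u, v) = (-pi/6, 4):
  L = -3, M = 0, N = 0.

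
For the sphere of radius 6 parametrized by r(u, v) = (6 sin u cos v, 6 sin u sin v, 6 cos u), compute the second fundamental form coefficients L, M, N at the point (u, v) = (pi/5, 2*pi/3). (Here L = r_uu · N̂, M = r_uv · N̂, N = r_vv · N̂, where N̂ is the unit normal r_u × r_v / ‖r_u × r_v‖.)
L = -6;  M = 0;  N = -15/4 + 3*sqrt(5)/4

Compute the unit normal N̂(u, v) = (sin(u)^2*cos(v)/Abs(sin(u)), sin(u)^2*sin(v)/Abs(sin(u)), sin(2*u)/(2*Abs(sin(u)))), and the second partials r_uu, r_uv, r_vv. Take dot products:
  L(u, v) = r_uu · N̂ = -6*sin(u)/Abs(sin(u)),
  M(u, v) = r_uv · N̂ = 0,
  N(u, v) = r_vv · N̂ = -6*sin(u)^3/Abs(sin(u)).
Evaluating at (u, v) = (pi/5, 2*pi/3):
  L = -6, M = 0, N = -15/4 + 3*sqrt(5)/4.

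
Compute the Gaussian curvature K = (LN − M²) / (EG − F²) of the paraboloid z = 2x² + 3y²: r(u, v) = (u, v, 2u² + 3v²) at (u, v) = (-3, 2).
K = 24/83521

Coefficients of the first fundamental form: E = 16*u^2 + 1, F = 24*u*v, G = 36*v^2 + 1.
Coefficients of the second fundamental form: L = 4/sqrt(16*u^2 + 36*v^2 + 1), M = 0, N = 6/sqrt(16*u^2 + 36*v^2 + 1).
Assemble K = (LN − M²)/(EG − F²) = 24/(256*u^4 + 1152*u^2*v^2 + 32*u^2 + 1296*v^4 + 72*v^2 + 1). At (u, v) = (-3, 2): K = 24/83521.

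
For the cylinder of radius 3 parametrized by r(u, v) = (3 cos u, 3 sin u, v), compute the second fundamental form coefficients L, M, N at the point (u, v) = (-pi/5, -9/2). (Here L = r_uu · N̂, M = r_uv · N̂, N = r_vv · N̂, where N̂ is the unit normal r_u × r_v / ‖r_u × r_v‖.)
L = -3;  M = 0;  N = 0

Compute the unit normal N̂(u, v) = (cos(u), sin(u), 0), and the second partials r_uu, r_uv, r_vv. Take dot products:
  L(u, v) = r_uu · N̂ = -3,
  M(u, v) = r_uv · N̂ = 0,
  N(u, v) = r_vv · N̂ = 0.
Evaluating at (u, v) = (-pi/5, -9/2):
  L = -3, M = 0, N = 0.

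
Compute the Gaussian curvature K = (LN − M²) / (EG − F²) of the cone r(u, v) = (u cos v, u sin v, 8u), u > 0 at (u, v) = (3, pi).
K = 0

Coefficients of the first fundamental form: E = 65, F = 0, G = u^2.
Coefficients of the second fundamental form: L = 0, M = 0, N = 8*sqrt(65)*u^2/(65*Abs(u)).
Assemble K = (LN − M²)/(EG − F²) = 0. At (u, v) = (3, pi): K = 0.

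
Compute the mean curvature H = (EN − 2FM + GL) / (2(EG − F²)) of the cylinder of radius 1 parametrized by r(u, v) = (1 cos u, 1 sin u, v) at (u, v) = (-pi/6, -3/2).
H = -1/2

With E = 1, F = 0, G = 1, L = -1, M = 0, N = 0, assemble
  H = (EN − 2FM + GL) / (2(EG − F²)) = -1/2.
At (u, v) = (-pi/6, -3/2): H = -1/2.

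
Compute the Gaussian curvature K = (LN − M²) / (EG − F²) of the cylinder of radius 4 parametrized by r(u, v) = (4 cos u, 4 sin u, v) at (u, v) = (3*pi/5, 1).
K = 0

Coefficients of the first fundamental form: E = 16, F = 0, G = 1.
Coefficients of the second fundamental form: L = -4, M = 0, N = 0.
Assemble K = (LN − M²)/(EG − F²) = 0. At (u, v) = (3*pi/5, 1): K = 0.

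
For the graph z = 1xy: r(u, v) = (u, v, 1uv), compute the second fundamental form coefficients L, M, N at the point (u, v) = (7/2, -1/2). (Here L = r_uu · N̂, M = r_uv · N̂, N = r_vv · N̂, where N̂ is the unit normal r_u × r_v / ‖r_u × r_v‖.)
L = 0;  M = sqrt(6)/9;  N = 0

Compute the unit normal N̂(u, v) = (-v/sqrt(u^2 + v^2 + 1), -u/sqrt(u^2 + v^2 + 1), 1/sqrt(u^2 + v^2 + 1)), and the second partials r_uu, r_uv, r_vv. Take dot products:
  L(u, v) = r_uu · N̂ = 0,
  M(u, v) = r_uv · N̂ = 1/sqrt(u^2 + v^2 + 1),
  N(u, v) = r_vv · N̂ = 0.
Evaluating at (u, v) = (7/2, -1/2):
  L = 0, M = sqrt(6)/9, N = 0.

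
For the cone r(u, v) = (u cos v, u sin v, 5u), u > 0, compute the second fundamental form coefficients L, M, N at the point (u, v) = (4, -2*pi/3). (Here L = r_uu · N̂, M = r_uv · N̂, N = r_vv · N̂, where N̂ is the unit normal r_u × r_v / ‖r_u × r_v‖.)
L = 0;  M = 0;  N = 10*sqrt(26)/13

Compute the unit normal N̂(u, v) = (-5*sqrt(26)*u*cos(v)/(26*Abs(u)), -5*sqrt(26)*u*sin(v)/(26*Abs(u)), sqrt(26)*u/(26*Abs(u))), and the second partials r_uu, r_uv, r_vv. Take dot products:
  L(u, v) = r_uu · N̂ = 0,
  M(u, v) = r_uv · N̂ = 0,
  N(u, v) = r_vv · N̂ = 5*sqrt(26)*u^2/(26*Abs(u)).
Evaluating at (u, v) = (4, -2*pi/3):
  L = 0, M = 0, N = 10*sqrt(26)/13.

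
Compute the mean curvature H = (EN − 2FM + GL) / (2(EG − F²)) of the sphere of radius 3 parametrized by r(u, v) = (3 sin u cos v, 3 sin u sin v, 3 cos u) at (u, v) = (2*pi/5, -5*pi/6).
H = -1/3

With E = 9, F = 0, G = 9*sin(u)^2, L = -3*sin(u)/Abs(sin(u)), M = 0, N = -3*sin(u)^3/Abs(sin(u)), assemble
  H = (EN − 2FM + GL) / (2(EG − F²)) = -sin(u)/(3*Abs(sin(u))).
At (u, v) = (2*pi/5, -5*pi/6): H = -1/3.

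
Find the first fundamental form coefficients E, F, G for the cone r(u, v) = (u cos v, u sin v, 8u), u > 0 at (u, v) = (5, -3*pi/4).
E = 65;  F = 0;  G = 25

Partials: r_u = (cos(v), sin(v), 8), r_v = (-u*sin(v), u*cos(v), 0). As functions of (u, v):
  E = r_u · r_u = 65,
  F = r_u · r_v = 0,
  G = r_v · r_v = u^2.
Evaluating at (u, v) = (5, -3*pi/4): E = 65, F = 0, G = 25.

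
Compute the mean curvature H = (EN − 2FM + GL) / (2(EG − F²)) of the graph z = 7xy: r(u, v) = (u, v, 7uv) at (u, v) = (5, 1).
H = -343*sqrt(51)/65025

With E = 49*v^2 + 1, F = 49*u*v, G = 49*u^2 + 1, L = 0, M = 7/sqrt(49*u^2 + 49*v^2 + 1), N = 0, assemble
  H = (EN − 2FM + GL) / (2(EG − F²)) = -343*u*v/(49*u^2 + 49*v^2 + 1)^(3/2).
At (u, v) = (5, 1): H = -343*sqrt(51)/65025.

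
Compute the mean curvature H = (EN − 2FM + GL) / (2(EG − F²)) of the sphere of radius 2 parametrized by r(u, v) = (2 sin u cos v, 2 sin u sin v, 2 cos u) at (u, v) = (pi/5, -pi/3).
H = -1/2

With E = 4, F = 0, G = 4*sin(u)^2, L = -2*sin(u)/Abs(sin(u)), M = 0, N = -2*sin(u)^3/Abs(sin(u)), assemble
  H = (EN − 2FM + GL) / (2(EG − F²)) = -sin(u)/(2*Abs(sin(u))).
At (u, v) = (pi/5, -pi/3): H = -1/2.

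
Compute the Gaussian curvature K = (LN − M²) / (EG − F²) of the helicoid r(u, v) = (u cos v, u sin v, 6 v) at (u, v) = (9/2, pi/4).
K = -64/5625

Coefficients of the first fundamental form: E = 1, F = 0, G = u^2 + 36.
Coefficients of the second fundamental form: L = 0, M = -6/sqrt(u^2 + 36), N = 0.
Assemble K = (LN − M²)/(EG − F²) = -36/(u^2 + 36)^2. At (u, v) = (9/2, pi/4): K = -64/5625.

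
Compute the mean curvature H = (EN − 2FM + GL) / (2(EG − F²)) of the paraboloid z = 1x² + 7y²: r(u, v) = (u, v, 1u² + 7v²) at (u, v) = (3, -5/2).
H = 1485*sqrt(1262)/1592644

With E = 4*u^2 + 1, F = 28*u*v, G = 196*v^2 + 1, L = 2/sqrt(4*u^2 + 196*v^2 + 1), M = 0, N = 14/sqrt(4*u^2 + 196*v^2 + 1), assemble
  H = (EN − 2FM + GL) / (2(EG − F²)) = 4*(7*u^2 + 49*v^2 + 2)/(4*u^2 + 196*v^2 + 1)^(3/2).
At (u, v) = (3, -5/2): H = 1485*sqrt(1262)/1592644.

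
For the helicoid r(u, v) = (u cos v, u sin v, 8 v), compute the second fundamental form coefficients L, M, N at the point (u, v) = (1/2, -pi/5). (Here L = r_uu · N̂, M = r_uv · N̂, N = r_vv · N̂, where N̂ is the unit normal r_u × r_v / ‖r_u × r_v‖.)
L = 0;  M = -16*sqrt(257)/257;  N = 0

Compute the unit normal N̂(u, v) = (8*sin(v)/sqrt(u^2 + 64), -8*cos(v)/sqrt(u^2 + 64), u/sqrt(u^2 + 64)), and the second partials r_uu, r_uv, r_vv. Take dot products:
  L(u, v) = r_uu · N̂ = 0,
  M(u, v) = r_uv · N̂ = -8/sqrt(u^2 + 64),
  N(u, v) = r_vv · N̂ = 0.
Evaluating at (u, v) = (1/2, -pi/5):
  L = 0, M = -16*sqrt(257)/257, N = 0.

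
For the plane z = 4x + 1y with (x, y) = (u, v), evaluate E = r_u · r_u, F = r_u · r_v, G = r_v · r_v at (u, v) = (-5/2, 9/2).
E = 17;  F = 4;  G = 2

Partials: r_u = (1, 0, 4), r_v = (0, 1, 1). As functions of (u, v):
  E = r_u · r_u = 17,
  F = r_u · r_v = 4,
  G = r_v · r_v = 2.
Evaluating at (u, v) = (-5/2, 9/2): E = 17, F = 4, G = 2.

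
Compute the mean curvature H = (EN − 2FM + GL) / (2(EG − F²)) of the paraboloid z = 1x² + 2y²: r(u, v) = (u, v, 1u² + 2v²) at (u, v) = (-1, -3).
H = 155*sqrt(149)/22201

With E = 4*u^2 + 1, F = 8*u*v, G = 16*v^2 + 1, L = 2/sqrt(4*u^2 + 16*v^2 + 1), M = 0, N = 4/sqrt(4*u^2 + 16*v^2 + 1), assemble
  H = (EN − 2FM + GL) / (2(EG − F²)) = (8*u^2 + 16*v^2 + 3)/(4*u^2 + 16*v^2 + 1)^(3/2).
At (u, v) = (-1, -3): H = 155*sqrt(149)/22201.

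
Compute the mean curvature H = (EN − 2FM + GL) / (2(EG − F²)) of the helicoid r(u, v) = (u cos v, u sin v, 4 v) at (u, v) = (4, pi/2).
H = 0

With E = 1, F = 0, G = u^2 + 16, L = 0, M = -4/sqrt(u^2 + 16), N = 0, assemble
  H = (EN − 2FM + GL) / (2(EG − F²)) = 0.
At (u, v) = (4, pi/2): H = 0.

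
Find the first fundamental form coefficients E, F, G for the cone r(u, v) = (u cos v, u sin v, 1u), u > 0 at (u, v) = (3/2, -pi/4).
E = 2;  F = 0;  G = 9/4

Partials: r_u = (cos(v), sin(v), 1), r_v = (-u*sin(v), u*cos(v), 0). As functions of (u, v):
  E = r_u · r_u = 2,
  F = r_u · r_v = 0,
  G = r_v · r_v = u^2.
Evaluating at (u, v) = (3/2, -pi/4): E = 2, F = 0, G = 9/4.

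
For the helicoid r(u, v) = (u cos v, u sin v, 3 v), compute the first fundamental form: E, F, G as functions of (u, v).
E = 1;  F = 0;  G = u^2 + 9

Compute partials: r_u = (cos(v), sin(v), 0), r_v = (-u*sin(v), u*cos(v), 3). Then
  E = r_u · r_u = 1,
  F = r_u · r_v = 0,
  G = r_v · r_v = u^2 + 9.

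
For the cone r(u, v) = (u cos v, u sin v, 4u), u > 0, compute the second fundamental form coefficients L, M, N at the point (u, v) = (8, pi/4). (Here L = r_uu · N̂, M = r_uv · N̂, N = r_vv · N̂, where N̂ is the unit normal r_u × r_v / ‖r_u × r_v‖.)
L = 0;  M = 0;  N = 32*sqrt(17)/17

Compute the unit normal N̂(u, v) = (-4*sqrt(17)*u*cos(v)/(17*Abs(u)), -4*sqrt(17)*u*sin(v)/(17*Abs(u)), sqrt(17)*u/(17*Abs(u))), and the second partials r_uu, r_uv, r_vv. Take dot products:
  L(u, v) = r_uu · N̂ = 0,
  M(u, v) = r_uv · N̂ = 0,
  N(u, v) = r_vv · N̂ = 4*sqrt(17)*u^2/(17*Abs(u)).
Evaluating at (u, v) = (8, pi/4):
  L = 0, M = 0, N = 32*sqrt(17)/17.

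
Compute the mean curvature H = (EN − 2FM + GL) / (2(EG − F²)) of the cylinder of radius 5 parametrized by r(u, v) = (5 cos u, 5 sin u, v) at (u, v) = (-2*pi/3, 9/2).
H = -1/10

With E = 25, F = 0, G = 1, L = -5, M = 0, N = 0, assemble
  H = (EN − 2FM + GL) / (2(EG − F²)) = -1/10.
At (u, v) = (-2*pi/3, 9/2): H = -1/10.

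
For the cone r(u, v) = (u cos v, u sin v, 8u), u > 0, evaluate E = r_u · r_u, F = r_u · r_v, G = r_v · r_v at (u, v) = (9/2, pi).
E = 65;  F = 0;  G = 81/4

Partials: r_u = (cos(v), sin(v), 8), r_v = (-u*sin(v), u*cos(v), 0). As functions of (u, v):
  E = r_u · r_u = 65,
  F = r_u · r_v = 0,
  G = r_v · r_v = u^2.
Evaluating at (u, v) = (9/2, pi): E = 65, F = 0, G = 81/4.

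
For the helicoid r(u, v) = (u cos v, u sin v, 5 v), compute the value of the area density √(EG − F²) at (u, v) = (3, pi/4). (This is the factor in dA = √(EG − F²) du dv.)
√(EG − F²)|_{(3, pi/4)} = sqrt(34)

E = 1, F = 0, G = u^2 + 25, so EG − F² = u^2 + 25. Taking the positive square root: √(EG − F²) = sqrt(u^2 + 25). At (u, v) = (3, pi/4): sqrt(34).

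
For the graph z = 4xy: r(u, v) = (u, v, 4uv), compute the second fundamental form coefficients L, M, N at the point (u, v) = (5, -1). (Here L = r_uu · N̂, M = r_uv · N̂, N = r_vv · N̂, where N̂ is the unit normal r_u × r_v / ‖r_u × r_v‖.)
L = 0;  M = 4*sqrt(417)/417;  N = 0

Compute the unit normal N̂(u, v) = (-4*v/sqrt(16*u^2 + 16*v^2 + 1), -4*u/sqrt(16*u^2 + 16*v^2 + 1), 1/sqrt(16*u^2 + 16*v^2 + 1)), and the second partials r_uu, r_uv, r_vv. Take dot products:
  L(u, v) = r_uu · N̂ = 0,
  M(u, v) = r_uv · N̂ = 4/sqrt(16*u^2 + 16*v^2 + 1),
  N(u, v) = r_vv · N̂ = 0.
Evaluating at (u, v) = (5, -1):
  L = 0, M = 4*sqrt(417)/417, N = 0.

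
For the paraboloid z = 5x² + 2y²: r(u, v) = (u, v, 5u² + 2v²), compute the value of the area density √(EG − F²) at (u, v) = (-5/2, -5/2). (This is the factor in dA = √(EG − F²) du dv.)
√(EG − F²)|_{(-5/2, -5/2)} = 11*sqrt(6)

E = 100*u^2 + 1, F = 40*u*v, G = 16*v^2 + 1, so EG − F² = 100*u^2 + 16*v^2 + 1. Taking the positive square root: √(EG − F²) = sqrt(100*u^2 + 16*v^2 + 1). At (u, v) = (-5/2, -5/2): 11*sqrt(6).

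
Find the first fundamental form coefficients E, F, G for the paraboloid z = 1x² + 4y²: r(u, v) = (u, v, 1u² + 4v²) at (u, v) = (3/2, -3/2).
E = 10;  F = -36;  G = 145

Partials: r_u = (1, 0, 2*u), r_v = (0, 1, 8*v). As functions of (u, v):
  E = r_u · r_u = 4*u^2 + 1,
  F = r_u · r_v = 16*u*v,
  G = r_v · r_v = 64*v^2 + 1.
Evaluating at (u, v) = (3/2, -3/2): E = 10, F = -36, G = 145.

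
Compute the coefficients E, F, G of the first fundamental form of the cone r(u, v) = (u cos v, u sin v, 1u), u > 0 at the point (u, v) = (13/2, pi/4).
E = 2;  F = 0;  G = 169/4

Partials: r_u = (cos(v), sin(v), 1), r_v = (-u*sin(v), u*cos(v), 0). As functions of (u, v):
  E = r_u · r_u = 2,
  F = r_u · r_v = 0,
  G = r_v · r_v = u^2.
Evaluating at (u, v) = (13/2, pi/4): E = 2, F = 0, G = 169/4.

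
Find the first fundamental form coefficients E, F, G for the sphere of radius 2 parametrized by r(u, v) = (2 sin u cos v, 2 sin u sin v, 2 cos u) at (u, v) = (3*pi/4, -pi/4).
E = 4;  F = 0;  G = 2

Partials: r_u = (2*cos(u)*cos(v), 2*sin(v)*cos(u), -2*sin(u)), r_v = (-2*sin(u)*sin(v), 2*sin(u)*cos(v), 0). As functions of (u, v):
  E = r_u · r_u = 4,
  F = r_u · r_v = 0,
  G = r_v · r_v = 4*sin(u)^2.
Evaluating at (u, v) = (3*pi/4, -pi/4): E = 4, F = 0, G = 2.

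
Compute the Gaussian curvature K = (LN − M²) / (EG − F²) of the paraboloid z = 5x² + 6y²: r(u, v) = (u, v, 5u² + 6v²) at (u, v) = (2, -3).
K = 120/2879809

Coefficients of the first fundamental form: E = 100*u^2 + 1, F = 120*u*v, G = 144*v^2 + 1.
Coefficients of the second fundamental form: L = 10/sqrt(100*u^2 + 144*v^2 + 1), M = 0, N = 12/sqrt(100*u^2 + 144*v^2 + 1).
Assemble K = (LN − M²)/(EG − F²) = 120/(10000*u^4 + 28800*u^2*v^2 + 200*u^2 + 20736*v^4 + 288*v^2 + 1). At (u, v) = (2, -3): K = 120/2879809.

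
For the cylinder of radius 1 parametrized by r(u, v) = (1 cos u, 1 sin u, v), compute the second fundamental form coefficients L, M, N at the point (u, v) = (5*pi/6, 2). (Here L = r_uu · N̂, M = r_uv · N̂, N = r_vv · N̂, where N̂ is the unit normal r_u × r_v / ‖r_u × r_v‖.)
L = -1;  M = 0;  N = 0

Compute the unit normal N̂(u, v) = (cos(u), sin(u), 0), and the second partials r_uu, r_uv, r_vv. Take dot products:
  L(u, v) = r_uu · N̂ = -1,
  M(u, v) = r_uv · N̂ = 0,
  N(u, v) = r_vv · N̂ = 0.
Evaluating at (u, v) = (5*pi/6, 2):
  L = -1, M = 0, N = 0.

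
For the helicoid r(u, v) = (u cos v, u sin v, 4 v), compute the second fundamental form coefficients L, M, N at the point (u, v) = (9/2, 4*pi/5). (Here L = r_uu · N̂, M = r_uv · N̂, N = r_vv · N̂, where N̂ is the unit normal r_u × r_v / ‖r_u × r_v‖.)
L = 0;  M = -8*sqrt(145)/145;  N = 0

Compute the unit normal N̂(u, v) = (4*sin(v)/sqrt(u^2 + 16), -4*cos(v)/sqrt(u^2 + 16), u/sqrt(u^2 + 16)), and the second partials r_uu, r_uv, r_vv. Take dot products:
  L(u, v) = r_uu · N̂ = 0,
  M(u, v) = r_uv · N̂ = -4/sqrt(u^2 + 16),
  N(u, v) = r_vv · N̂ = 0.
Evaluating at (u, v) = (9/2, 4*pi/5):
  L = 0, M = -8*sqrt(145)/145, N = 0.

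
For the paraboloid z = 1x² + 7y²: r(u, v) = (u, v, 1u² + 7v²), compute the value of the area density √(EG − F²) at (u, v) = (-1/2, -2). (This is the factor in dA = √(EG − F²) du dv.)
√(EG − F²)|_{(-1/2, -2)} = sqrt(786)

E = 4*u^2 + 1, F = 28*u*v, G = 196*v^2 + 1, so EG − F² = 4*u^2 + 196*v^2 + 1. Taking the positive square root: √(EG − F²) = sqrt(4*u^2 + 196*v^2 + 1). At (u, v) = (-1/2, -2): sqrt(786).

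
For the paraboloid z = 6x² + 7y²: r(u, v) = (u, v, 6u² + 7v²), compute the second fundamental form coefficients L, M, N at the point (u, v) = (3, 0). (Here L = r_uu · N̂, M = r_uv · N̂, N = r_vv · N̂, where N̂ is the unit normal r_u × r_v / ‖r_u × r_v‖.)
L = 12*sqrt(1297)/1297;  M = 0;  N = 14*sqrt(1297)/1297

Compute the unit normal N̂(u, v) = (-12*u/sqrt(144*u^2 + 196*v^2 + 1), -14*v/sqrt(144*u^2 + 196*v^2 + 1), 1/sqrt(144*u^2 + 196*v^2 + 1)), and the second partials r_uu, r_uv, r_vv. Take dot products:
  L(u, v) = r_uu · N̂ = 12/sqrt(144*u^2 + 196*v^2 + 1),
  M(u, v) = r_uv · N̂ = 0,
  N(u, v) = r_vv · N̂ = 14/sqrt(144*u^2 + 196*v^2 + 1).
Evaluating at (u, v) = (3, 0):
  L = 12*sqrt(1297)/1297, M = 0, N = 14*sqrt(1297)/1297.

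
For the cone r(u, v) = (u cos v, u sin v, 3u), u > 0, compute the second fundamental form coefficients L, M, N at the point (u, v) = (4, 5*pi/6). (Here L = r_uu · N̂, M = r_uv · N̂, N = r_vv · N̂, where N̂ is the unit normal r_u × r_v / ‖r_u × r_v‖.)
L = 0;  M = 0;  N = 6*sqrt(10)/5

Compute the unit normal N̂(u, v) = (-3*sqrt(10)*u*cos(v)/(10*Abs(u)), -3*sqrt(10)*u*sin(v)/(10*Abs(u)), sqrt(10)*u/(10*Abs(u))), and the second partials r_uu, r_uv, r_vv. Take dot products:
  L(u, v) = r_uu · N̂ = 0,
  M(u, v) = r_uv · N̂ = 0,
  N(u, v) = r_vv · N̂ = 3*sqrt(10)*u^2/(10*Abs(u)).
Evaluating at (u, v) = (4, 5*pi/6):
  L = 0, M = 0, N = 6*sqrt(10)/5.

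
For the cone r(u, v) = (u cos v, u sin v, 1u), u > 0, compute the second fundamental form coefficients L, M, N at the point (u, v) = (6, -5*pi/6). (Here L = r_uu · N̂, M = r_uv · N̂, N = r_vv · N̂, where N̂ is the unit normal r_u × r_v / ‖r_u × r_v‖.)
L = 0;  M = 0;  N = 3*sqrt(2)

Compute the unit normal N̂(u, v) = (-sqrt(2)*u*cos(v)/(2*Abs(u)), -sqrt(2)*u*sin(v)/(2*Abs(u)), sqrt(2)*u/(2*Abs(u))), and the second partials r_uu, r_uv, r_vv. Take dot products:
  L(u, v) = r_uu · N̂ = 0,
  M(u, v) = r_uv · N̂ = 0,
  N(u, v) = r_vv · N̂ = sqrt(2)*u^2/(2*Abs(u)).
Evaluating at (u, v) = (6, -5*pi/6):
  L = 0, M = 0, N = 3*sqrt(2).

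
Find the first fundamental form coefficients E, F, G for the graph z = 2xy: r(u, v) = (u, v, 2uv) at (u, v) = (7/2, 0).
E = 1;  F = 0;  G = 50

Partials: r_u = (1, 0, 2*v), r_v = (0, 1, 2*u). As functions of (u, v):
  E = r_u · r_u = 4*v^2 + 1,
  F = r_u · r_v = 4*u*v,
  G = r_v · r_v = 4*u^2 + 1.
Evaluating at (u, v) = (7/2, 0): E = 1, F = 0, G = 50.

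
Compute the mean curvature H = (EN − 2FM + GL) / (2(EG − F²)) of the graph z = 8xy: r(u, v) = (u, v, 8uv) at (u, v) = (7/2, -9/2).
H = 8064*sqrt(2081)/4330561

With E = 64*v^2 + 1, F = 64*u*v, G = 64*u^2 + 1, L = 0, M = 8/sqrt(64*u^2 + 64*v^2 + 1), N = 0, assemble
  H = (EN − 2FM + GL) / (2(EG − F²)) = -512*u*v/(64*u^2 + 64*v^2 + 1)^(3/2).
At (u, v) = (7/2, -9/2): H = 8064*sqrt(2081)/4330561.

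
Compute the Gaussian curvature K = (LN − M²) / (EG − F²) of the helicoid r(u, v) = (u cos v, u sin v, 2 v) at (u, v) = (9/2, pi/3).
K = -64/9409

Coefficients of the first fundamental form: E = 1, F = 0, G = u^2 + 4.
Coefficients of the second fundamental form: L = 0, M = -2/sqrt(u^2 + 4), N = 0.
Assemble K = (LN − M²)/(EG − F²) = -4/(u^2 + 4)^2. At (u, v) = (9/2, pi/3): K = -64/9409.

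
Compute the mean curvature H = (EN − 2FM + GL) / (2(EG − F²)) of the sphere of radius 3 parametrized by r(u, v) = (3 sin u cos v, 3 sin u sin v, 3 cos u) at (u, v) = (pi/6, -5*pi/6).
H = -1/3

With E = 9, F = 0, G = 9*sin(u)^2, L = -3*sin(u)/Abs(sin(u)), M = 0, N = -3*sin(u)^3/Abs(sin(u)), assemble
  H = (EN − 2FM + GL) / (2(EG − F²)) = -sin(u)/(3*Abs(sin(u))).
At (u, v) = (pi/6, -5*pi/6): H = -1/3.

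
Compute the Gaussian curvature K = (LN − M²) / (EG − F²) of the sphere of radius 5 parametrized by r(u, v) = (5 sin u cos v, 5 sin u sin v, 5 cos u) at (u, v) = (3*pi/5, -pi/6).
K = 1/25

Coefficients of the first fundamental form: E = 25, F = 0, G = 25*sin(u)^2.
Coefficients of the second fundamental form: L = -5*sin(u)/Abs(sin(u)), M = 0, N = -5*sin(u)^3/Abs(sin(u)).
Assemble K = (LN − M²)/(EG − F²) = 1/25. At (u, v) = (3*pi/5, -pi/6): K = 1/25.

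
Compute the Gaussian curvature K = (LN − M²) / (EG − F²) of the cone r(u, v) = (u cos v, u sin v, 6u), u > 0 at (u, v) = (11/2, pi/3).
K = 0

Coefficients of the first fundamental form: E = 37, F = 0, G = u^2.
Coefficients of the second fundamental form: L = 0, M = 0, N = 6*sqrt(37)*u^2/(37*Abs(u)).
Assemble K = (LN − M²)/(EG − F²) = 0. At (u, v) = (11/2, pi/3): K = 0.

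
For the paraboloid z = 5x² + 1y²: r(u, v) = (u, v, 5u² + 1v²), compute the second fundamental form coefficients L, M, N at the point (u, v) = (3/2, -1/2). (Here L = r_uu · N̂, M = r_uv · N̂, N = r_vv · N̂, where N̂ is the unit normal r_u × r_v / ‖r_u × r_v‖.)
L = 10*sqrt(227)/227;  M = 0;  N = 2*sqrt(227)/227

Compute the unit normal N̂(u, v) = (-10*u/sqrt(100*u^2 + 4*v^2 + 1), -2*v/sqrt(100*u^2 + 4*v^2 + 1), 1/sqrt(100*u^2 + 4*v^2 + 1)), and the second partials r_uu, r_uv, r_vv. Take dot products:
  L(u, v) = r_uu · N̂ = 10/sqrt(100*u^2 + 4*v^2 + 1),
  M(u, v) = r_uv · N̂ = 0,
  N(u, v) = r_vv · N̂ = 2/sqrt(100*u^2 + 4*v^2 + 1).
Evaluating at (u, v) = (3/2, -1/2):
  L = 10*sqrt(227)/227, M = 0, N = 2*sqrt(227)/227.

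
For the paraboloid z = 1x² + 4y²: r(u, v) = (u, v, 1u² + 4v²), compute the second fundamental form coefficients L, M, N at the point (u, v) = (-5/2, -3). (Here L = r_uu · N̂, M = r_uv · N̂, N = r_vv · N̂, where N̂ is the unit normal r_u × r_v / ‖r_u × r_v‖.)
L = sqrt(602)/301;  M = 0;  N = 4*sqrt(602)/301

Compute the unit normal N̂(u, v) = (-2*u/sqrt(4*u^2 + 64*v^2 + 1), -8*v/sqrt(4*u^2 + 64*v^2 + 1), 1/sqrt(4*u^2 + 64*v^2 + 1)), and the second partials r_uu, r_uv, r_vv. Take dot products:
  L(u, v) = r_uu · N̂ = 2/sqrt(4*u^2 + 64*v^2 + 1),
  M(u, v) = r_uv · N̂ = 0,
  N(u, v) = r_vv · N̂ = 8/sqrt(4*u^2 + 64*v^2 + 1).
Evaluating at (u, v) = (-5/2, -3):
  L = sqrt(602)/301, M = 0, N = 4*sqrt(602)/301.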